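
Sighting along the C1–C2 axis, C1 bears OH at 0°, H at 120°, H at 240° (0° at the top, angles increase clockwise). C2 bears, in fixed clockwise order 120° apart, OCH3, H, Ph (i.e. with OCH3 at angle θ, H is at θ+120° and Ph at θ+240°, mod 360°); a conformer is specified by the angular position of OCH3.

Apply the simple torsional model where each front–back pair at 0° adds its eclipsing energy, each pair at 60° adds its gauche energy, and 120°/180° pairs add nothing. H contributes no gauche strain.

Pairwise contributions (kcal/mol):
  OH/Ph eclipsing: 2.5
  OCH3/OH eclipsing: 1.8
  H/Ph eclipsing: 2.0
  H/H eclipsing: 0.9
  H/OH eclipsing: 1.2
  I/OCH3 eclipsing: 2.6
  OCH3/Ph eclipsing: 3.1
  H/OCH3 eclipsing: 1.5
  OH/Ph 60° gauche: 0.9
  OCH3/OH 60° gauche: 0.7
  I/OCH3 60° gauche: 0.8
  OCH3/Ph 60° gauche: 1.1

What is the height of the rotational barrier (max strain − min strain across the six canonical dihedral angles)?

OCH3 at 0° (eclipsed): OH(0°)/OCH3(0°) eclipsed 1.8; H(120°)/H(120°) eclipsed 0.9; H(240°)/Ph(240°) eclipsed 2.0 → 4.7 kcal/mol.
OCH3 at 60° (staggered): OH(0°)/OCH3(60°) gauche 0.7; OH(0°)/Ph(300°) gauche 0.9 → 1.6 kcal/mol.
OCH3 at 120° (eclipsed): OH(0°)/Ph(0°) eclipsed 2.5; H(120°)/OCH3(120°) eclipsed 1.5; H(240°)/H(240°) eclipsed 0.9 → 4.9 kcal/mol.
OCH3 at 180° (staggered): OH(0°)/Ph(60°) gauche 0.9 → 0.9 kcal/mol.
OCH3 at 240° (eclipsed): OH(0°)/H(0°) eclipsed 1.2; H(120°)/Ph(120°) eclipsed 2.0; H(240°)/OCH3(240°) eclipsed 1.5 → 4.7 kcal/mol.
OCH3 at 300° (staggered): OH(0°)/OCH3(300°) gauche 0.7 → 0.7 kcal/mol.
Max at 120° (4.9 kcal/mol), min at 300° (0.7 kcal/mol); barrier = 4.2 kcal/mol.

4.2 kcal/mol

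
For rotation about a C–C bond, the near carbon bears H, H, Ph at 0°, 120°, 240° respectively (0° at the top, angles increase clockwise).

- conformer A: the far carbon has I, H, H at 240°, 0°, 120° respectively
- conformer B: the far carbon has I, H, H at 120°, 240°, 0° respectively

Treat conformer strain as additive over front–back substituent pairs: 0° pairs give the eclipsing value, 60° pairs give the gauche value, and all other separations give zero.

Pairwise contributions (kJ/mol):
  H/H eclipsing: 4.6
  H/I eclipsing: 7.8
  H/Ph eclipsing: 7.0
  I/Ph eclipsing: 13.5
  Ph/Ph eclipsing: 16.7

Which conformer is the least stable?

A (eclipsed): H–H eclipsed, H–H eclipsed, Ph–I eclipsed; 4.6 + 4.6 + 13.5 = 22.7 kJ/mol.
B (eclipsed): H–H eclipsed, H–I eclipsed, Ph–H eclipsed; 4.6 + 7.8 + 7.0 = 19.4 kJ/mol.
A has the highest total (22.7 kJ/mol).

A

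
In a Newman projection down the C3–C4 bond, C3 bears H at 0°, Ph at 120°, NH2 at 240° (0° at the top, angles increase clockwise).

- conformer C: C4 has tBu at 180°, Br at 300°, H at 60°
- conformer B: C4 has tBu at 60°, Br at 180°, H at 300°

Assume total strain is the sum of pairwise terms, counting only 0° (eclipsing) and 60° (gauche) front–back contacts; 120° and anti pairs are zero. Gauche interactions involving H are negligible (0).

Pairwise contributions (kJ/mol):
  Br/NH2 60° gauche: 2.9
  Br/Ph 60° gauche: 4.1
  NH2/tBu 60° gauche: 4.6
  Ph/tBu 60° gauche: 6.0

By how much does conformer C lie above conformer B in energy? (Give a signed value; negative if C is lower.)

+0.5 kJ/mol

C (staggered): Ph(120°)/tBu(180°) gauche 6.0; NH2(240°)/tBu(180°) gauche 4.6; NH2(240°)/Br(300°) gauche 2.9 → 13.5 kJ/mol.
B (staggered): Ph(120°)/tBu(60°) gauche 6.0; Ph(120°)/Br(180°) gauche 4.1; NH2(240°)/Br(180°) gauche 2.9 → 13.0 kJ/mol.
E(C) − E(B) = 13.5 − 13.0 = +0.5 kJ/mol.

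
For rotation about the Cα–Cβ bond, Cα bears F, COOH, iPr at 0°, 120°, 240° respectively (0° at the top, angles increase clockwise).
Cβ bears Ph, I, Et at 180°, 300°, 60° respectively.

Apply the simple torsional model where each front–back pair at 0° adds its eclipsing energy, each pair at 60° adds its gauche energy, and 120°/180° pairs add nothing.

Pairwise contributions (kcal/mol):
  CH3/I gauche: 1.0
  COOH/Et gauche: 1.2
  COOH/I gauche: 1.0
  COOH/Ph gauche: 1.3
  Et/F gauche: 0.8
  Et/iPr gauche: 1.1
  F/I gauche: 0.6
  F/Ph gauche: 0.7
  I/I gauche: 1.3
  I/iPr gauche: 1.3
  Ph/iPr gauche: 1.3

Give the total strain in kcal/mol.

6.5 kcal/mol

This conformer (staggered): F–I gauche, F–Et gauche, COOH–Ph gauche, COOH–Et gauche, iPr–Ph gauche, iPr–I gauche; 0.6 + 0.8 + 1.3 + 1.2 + 1.3 + 1.3 = 6.5 kcal/mol.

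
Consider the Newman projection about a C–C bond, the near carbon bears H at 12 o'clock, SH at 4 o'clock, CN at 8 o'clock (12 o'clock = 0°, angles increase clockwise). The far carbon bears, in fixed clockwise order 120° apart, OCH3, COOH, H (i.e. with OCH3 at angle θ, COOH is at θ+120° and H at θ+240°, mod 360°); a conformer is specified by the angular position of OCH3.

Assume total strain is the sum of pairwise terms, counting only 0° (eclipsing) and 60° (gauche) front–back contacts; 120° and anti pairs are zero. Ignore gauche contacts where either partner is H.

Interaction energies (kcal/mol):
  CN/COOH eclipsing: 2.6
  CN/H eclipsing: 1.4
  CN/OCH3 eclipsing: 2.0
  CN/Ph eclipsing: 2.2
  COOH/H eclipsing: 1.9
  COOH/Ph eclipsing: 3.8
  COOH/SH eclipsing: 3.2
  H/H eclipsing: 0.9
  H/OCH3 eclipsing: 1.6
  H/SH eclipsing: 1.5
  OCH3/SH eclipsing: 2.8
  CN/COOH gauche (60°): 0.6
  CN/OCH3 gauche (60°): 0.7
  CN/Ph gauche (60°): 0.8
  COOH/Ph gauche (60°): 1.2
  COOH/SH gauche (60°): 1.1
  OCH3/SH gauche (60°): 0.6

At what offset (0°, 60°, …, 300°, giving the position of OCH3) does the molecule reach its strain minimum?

300°

OCH3 at 0° (eclipsed): H–OCH3 eclipsed, SH–COOH eclipsed, CN–H eclipsed; 1.6 + 3.2 + 1.4 = 6.2 kcal/mol.
OCH3 at 60° (staggered): SH–OCH3 gauche, SH–COOH gauche, CN–COOH gauche; 0.6 + 1.1 + 0.6 = 2.3 kcal/mol.
OCH3 at 120° (eclipsed): H–H eclipsed, SH–OCH3 eclipsed, CN–COOH eclipsed; 0.9 + 2.8 + 2.6 = 6.3 kcal/mol.
OCH3 at 180° (staggered): SH–OCH3 gauche, CN–OCH3 gauche, CN–COOH gauche; 0.6 + 0.7 + 0.6 = 1.9 kcal/mol.
OCH3 at 240° (eclipsed): H–COOH eclipsed, SH–H eclipsed, CN–OCH3 eclipsed; 1.9 + 1.5 + 2.0 = 5.4 kcal/mol.
OCH3 at 300° (staggered): SH–COOH gauche, CN–OCH3 gauche; 1.1 + 0.7 = 1.8 kcal/mol.
The minimum (1.8 kcal/mol) occurs with OCH3 at 300°.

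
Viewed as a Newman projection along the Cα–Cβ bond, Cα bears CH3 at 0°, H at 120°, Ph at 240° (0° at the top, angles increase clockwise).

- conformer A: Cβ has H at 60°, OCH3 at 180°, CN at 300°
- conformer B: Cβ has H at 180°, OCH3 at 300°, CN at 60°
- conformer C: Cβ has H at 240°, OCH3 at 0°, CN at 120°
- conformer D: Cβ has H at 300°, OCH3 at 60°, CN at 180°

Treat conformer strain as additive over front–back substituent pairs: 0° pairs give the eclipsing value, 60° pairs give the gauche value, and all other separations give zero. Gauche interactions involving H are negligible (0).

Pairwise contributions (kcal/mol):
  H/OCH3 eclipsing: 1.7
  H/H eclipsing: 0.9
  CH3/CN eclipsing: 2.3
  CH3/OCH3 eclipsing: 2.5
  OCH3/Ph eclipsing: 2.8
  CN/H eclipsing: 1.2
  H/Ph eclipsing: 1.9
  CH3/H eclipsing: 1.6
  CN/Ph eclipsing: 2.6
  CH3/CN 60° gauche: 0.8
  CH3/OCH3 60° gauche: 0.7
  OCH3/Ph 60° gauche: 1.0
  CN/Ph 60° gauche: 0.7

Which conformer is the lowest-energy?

D

A is staggered. CH3 at 0° is gauche with CN at 300° (0.8); Ph at 240° is gauche with OCH3 at 180° (1.0); Ph at 240° is gauche with CN at 300° (0.7). Total 2.5 kcal/mol.
B is staggered. CH3 at 0° is gauche with OCH3 at 300° (0.7); CH3 at 0° is gauche with CN at 60° (0.8); Ph at 240° is gauche with OCH3 at 300° (1.0). Total 2.5 kcal/mol.
C is eclipsed. CH3 at 0° is eclipsed with OCH3 at 0° (2.5); H at 120° is eclipsed with CN at 120° (1.2); Ph at 240° is eclipsed with H at 240° (1.9). Total 5.6 kcal/mol.
D is staggered. CH3 at 0° is gauche with OCH3 at 60° (0.7); Ph at 240° is gauche with CN at 180° (0.7). Total 1.4 kcal/mol.
D has the lowest total (1.4 kcal/mol).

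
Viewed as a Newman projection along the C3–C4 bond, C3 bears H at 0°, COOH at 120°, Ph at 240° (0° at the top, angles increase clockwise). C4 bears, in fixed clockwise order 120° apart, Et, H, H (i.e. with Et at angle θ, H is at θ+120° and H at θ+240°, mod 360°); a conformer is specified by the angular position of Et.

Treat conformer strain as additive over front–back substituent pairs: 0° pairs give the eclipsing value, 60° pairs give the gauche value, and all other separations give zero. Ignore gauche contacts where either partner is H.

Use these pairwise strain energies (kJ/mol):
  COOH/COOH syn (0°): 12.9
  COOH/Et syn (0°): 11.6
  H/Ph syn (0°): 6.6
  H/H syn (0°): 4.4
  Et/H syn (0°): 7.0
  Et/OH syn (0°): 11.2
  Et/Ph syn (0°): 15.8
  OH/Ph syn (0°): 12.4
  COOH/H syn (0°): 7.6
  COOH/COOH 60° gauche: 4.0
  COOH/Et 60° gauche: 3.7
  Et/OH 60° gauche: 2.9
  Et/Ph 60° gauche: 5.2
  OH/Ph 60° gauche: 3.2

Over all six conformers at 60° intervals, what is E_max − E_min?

Et at 0° (eclipsed): H(0°)/Et(0°) eclipsed 7.0; COOH(120°)/H(120°) eclipsed 7.6; Ph(240°)/H(240°) eclipsed 6.6 → 21.2 kJ/mol.
Et at 60° (staggered): COOH(120°)/Et(60°) gauche 3.7 → 3.7 kJ/mol.
Et at 120° (eclipsed): H(0°)/H(0°) eclipsed 4.4; COOH(120°)/Et(120°) eclipsed 11.6; Ph(240°)/H(240°) eclipsed 6.6 → 22.6 kJ/mol.
Et at 180° (staggered): COOH(120°)/Et(180°) gauche 3.7; Ph(240°)/Et(180°) gauche 5.2 → 8.9 kJ/mol.
Et at 240° (eclipsed): H(0°)/H(0°) eclipsed 4.4; COOH(120°)/H(120°) eclipsed 7.6; Ph(240°)/Et(240°) eclipsed 15.8 → 27.8 kJ/mol.
Et at 300° (staggered): Ph(240°)/Et(300°) gauche 5.2 → 5.2 kJ/mol.
Max at 240° (27.8 kJ/mol), min at 60° (3.7 kJ/mol); barrier = 24.1 kJ/mol.

24.1 kJ/mol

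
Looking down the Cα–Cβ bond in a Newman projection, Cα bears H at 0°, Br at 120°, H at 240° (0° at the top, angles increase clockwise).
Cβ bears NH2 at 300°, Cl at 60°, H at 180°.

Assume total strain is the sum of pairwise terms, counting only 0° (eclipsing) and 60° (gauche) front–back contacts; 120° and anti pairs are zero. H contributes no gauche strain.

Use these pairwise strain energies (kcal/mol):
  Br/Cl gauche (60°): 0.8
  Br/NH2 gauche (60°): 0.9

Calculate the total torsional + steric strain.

This conformer (staggered): Br(120°)/Cl(60°) gauche 0.8 → 0.8 kcal/mol.

0.8 kcal/mol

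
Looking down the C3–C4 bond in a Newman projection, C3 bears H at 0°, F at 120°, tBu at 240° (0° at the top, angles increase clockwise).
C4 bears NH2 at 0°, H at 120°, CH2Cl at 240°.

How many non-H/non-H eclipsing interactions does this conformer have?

1

Non-H eclipsing pairs: tBu(240°)/CH2Cl(240°) — 1 interaction.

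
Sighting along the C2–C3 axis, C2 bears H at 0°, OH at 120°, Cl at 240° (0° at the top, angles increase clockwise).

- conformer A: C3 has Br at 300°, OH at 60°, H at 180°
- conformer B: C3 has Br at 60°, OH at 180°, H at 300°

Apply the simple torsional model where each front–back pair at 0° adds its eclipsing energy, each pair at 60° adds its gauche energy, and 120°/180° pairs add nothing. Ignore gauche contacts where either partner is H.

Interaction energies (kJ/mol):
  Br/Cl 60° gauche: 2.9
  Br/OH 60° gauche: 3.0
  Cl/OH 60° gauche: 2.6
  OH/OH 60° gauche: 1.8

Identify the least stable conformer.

B

A (staggered): OH(120°)/OH(60°) gauche 1.8; Cl(240°)/Br(300°) gauche 2.9 → 4.7 kJ/mol.
B (staggered): OH(120°)/Br(60°) gauche 3.0; OH(120°)/OH(180°) gauche 1.8; Cl(240°)/OH(180°) gauche 2.6 → 7.4 kJ/mol.
B has the highest total (7.4 kJ/mol).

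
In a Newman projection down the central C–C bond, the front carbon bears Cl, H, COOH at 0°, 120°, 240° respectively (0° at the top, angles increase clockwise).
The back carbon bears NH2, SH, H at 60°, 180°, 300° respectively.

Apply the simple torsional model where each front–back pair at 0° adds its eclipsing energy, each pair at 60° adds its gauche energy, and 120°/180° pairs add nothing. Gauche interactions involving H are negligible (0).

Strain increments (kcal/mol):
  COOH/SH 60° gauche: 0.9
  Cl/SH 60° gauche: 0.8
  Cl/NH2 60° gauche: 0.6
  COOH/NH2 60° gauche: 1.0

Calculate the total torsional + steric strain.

1.5 kcal/mol

This conformer (staggered): Cl–NH2 gauche, COOH–SH gauche; 0.6 + 0.9 = 1.5 kcal/mol.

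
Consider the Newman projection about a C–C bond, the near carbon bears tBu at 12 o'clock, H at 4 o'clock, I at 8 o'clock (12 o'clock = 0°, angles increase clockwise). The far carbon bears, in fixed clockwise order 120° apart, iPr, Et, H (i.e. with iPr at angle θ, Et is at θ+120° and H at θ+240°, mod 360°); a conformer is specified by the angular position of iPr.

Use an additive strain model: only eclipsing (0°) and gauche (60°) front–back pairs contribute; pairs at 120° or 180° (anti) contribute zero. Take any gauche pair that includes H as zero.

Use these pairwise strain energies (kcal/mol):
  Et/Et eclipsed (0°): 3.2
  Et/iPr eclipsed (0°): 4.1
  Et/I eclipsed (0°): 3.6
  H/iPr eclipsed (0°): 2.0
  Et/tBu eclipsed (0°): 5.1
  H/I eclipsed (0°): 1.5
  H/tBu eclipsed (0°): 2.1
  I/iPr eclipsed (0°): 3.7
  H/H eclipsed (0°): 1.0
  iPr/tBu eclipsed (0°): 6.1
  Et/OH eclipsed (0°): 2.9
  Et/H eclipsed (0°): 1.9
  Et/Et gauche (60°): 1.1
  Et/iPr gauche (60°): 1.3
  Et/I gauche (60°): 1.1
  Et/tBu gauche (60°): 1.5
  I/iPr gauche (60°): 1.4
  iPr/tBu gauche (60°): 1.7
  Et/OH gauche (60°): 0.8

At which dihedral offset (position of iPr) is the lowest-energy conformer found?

iPr at 0° (eclipsed): tBu(0°)/iPr(0°) eclipsed 6.1; H(120°)/Et(120°) eclipsed 1.9; I(240°)/H(240°) eclipsed 1.5 → 9.5 kcal/mol.
iPr at 60° (staggered): tBu(0°)/iPr(60°) gauche 1.7; I(240°)/Et(180°) gauche 1.1 → 2.8 kcal/mol.
iPr at 120° (eclipsed): tBu(0°)/H(0°) eclipsed 2.1; H(120°)/iPr(120°) eclipsed 2.0; I(240°)/Et(240°) eclipsed 3.6 → 7.7 kcal/mol.
iPr at 180° (staggered): tBu(0°)/Et(300°) gauche 1.5; I(240°)/iPr(180°) gauche 1.4; I(240°)/Et(300°) gauche 1.1 → 4.0 kcal/mol.
iPr at 240° (eclipsed): tBu(0°)/Et(0°) eclipsed 5.1; H(120°)/H(120°) eclipsed 1.0; I(240°)/iPr(240°) eclipsed 3.7 → 9.8 kcal/mol.
iPr at 300° (staggered): tBu(0°)/iPr(300°) gauche 1.7; tBu(0°)/Et(60°) gauche 1.5; I(240°)/iPr(300°) gauche 1.4 → 4.6 kcal/mol.
The minimum (2.8 kcal/mol) occurs with iPr at 60°.

60°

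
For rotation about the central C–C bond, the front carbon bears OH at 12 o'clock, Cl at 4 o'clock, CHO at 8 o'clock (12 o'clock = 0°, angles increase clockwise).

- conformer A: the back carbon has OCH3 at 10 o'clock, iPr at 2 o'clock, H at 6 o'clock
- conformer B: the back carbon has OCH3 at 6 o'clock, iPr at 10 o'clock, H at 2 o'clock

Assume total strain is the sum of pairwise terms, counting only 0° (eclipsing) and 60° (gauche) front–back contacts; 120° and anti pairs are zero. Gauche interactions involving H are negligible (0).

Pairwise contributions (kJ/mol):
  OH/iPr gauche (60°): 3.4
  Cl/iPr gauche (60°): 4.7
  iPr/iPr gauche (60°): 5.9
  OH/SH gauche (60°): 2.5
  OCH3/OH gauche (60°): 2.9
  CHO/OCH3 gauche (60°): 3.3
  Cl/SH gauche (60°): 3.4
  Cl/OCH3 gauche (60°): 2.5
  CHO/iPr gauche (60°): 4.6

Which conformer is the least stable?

A (staggered): OH(0°)/OCH3(300°) gauche 2.9; OH(0°)/iPr(60°) gauche 3.4; Cl(120°)/iPr(60°) gauche 4.7; CHO(240°)/OCH3(300°) gauche 3.3 → 14.3 kJ/mol.
B (staggered): OH(0°)/iPr(300°) gauche 3.4; Cl(120°)/OCH3(180°) gauche 2.5; CHO(240°)/OCH3(180°) gauche 3.3; CHO(240°)/iPr(300°) gauche 4.6 → 13.8 kJ/mol.
A has the highest total (14.3 kJ/mol).

A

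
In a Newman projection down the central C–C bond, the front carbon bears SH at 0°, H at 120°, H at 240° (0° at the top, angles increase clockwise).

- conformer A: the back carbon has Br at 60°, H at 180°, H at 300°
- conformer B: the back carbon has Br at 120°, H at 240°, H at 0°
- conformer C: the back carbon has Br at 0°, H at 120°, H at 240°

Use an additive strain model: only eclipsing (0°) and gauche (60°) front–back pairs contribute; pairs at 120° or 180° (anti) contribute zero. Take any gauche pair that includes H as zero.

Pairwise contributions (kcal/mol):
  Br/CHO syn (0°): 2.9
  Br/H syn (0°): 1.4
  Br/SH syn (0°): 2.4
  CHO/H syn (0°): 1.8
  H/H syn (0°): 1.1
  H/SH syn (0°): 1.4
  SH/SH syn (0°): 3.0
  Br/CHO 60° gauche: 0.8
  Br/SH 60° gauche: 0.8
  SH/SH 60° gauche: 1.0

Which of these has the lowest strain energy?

A

A is staggered. SH at 0° is gauche with Br at 60° (0.8). Total 0.8 kcal/mol.
B is eclipsed. SH at 0° is eclipsed with H at 0° (1.4); H at 120° is eclipsed with Br at 120° (1.4); H at 240° is eclipsed with H at 240° (1.1). Total 3.9 kcal/mol.
C is eclipsed. SH at 0° is eclipsed with Br at 0° (2.4); H at 120° is eclipsed with H at 120° (1.1); H at 240° is eclipsed with H at 240° (1.1). Total 4.6 kcal/mol.
A has the lowest total (0.8 kcal/mol).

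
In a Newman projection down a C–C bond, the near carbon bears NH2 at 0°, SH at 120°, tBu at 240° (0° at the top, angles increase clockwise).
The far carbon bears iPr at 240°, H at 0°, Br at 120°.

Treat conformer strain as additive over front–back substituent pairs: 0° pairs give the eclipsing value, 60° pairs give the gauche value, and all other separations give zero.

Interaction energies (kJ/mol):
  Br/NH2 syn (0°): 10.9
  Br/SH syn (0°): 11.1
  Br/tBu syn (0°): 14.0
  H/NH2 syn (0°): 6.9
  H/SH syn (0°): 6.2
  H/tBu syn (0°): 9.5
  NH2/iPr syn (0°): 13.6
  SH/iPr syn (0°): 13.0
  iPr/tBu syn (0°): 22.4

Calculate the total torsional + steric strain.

40.4 kJ/mol

This conformer is eclipsed. NH2 at 0° is eclipsed with H at 0° (6.9); SH at 120° is eclipsed with Br at 120° (11.1); tBu at 240° is eclipsed with iPr at 240° (22.4). Total 40.4 kJ/mol.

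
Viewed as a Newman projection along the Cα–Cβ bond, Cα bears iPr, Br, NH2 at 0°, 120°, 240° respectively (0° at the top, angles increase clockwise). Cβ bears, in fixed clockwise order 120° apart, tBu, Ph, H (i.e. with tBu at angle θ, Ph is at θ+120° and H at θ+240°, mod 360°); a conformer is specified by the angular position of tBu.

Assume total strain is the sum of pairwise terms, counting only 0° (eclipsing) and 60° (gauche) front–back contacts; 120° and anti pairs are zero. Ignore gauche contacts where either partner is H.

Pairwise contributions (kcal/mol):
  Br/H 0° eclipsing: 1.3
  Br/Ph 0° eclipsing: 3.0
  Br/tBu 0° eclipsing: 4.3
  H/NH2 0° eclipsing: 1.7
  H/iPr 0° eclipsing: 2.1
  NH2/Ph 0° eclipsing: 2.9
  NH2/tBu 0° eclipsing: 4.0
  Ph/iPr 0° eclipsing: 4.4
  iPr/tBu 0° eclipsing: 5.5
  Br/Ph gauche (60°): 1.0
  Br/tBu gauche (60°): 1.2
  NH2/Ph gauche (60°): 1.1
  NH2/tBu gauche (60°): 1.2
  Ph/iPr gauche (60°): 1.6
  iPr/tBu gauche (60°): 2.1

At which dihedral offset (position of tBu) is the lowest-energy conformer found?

tBu at 0° is eclipsed. iPr at 0° is eclipsed with tBu at 0° (5.5); Br at 120° is eclipsed with Ph at 120° (3.0); NH2 at 240° is eclipsed with H at 240° (1.7). Total 10.2 kcal/mol.
tBu at 60° is staggered. iPr at 0° is gauche with tBu at 60° (2.1); Br at 120° is gauche with tBu at 60° (1.2); Br at 120° is gauche with Ph at 180° (1.0); NH2 at 240° is gauche with Ph at 180° (1.1). Total 5.4 kcal/mol.
tBu at 120° is eclipsed. iPr at 0° is eclipsed with H at 0° (2.1); Br at 120° is eclipsed with tBu at 120° (4.3); NH2 at 240° is eclipsed with Ph at 240° (2.9). Total 9.3 kcal/mol.
tBu at 180° is staggered. iPr at 0° is gauche with Ph at 300° (1.6); Br at 120° is gauche with tBu at 180° (1.2); NH2 at 240° is gauche with tBu at 180° (1.2); NH2 at 240° is gauche with Ph at 300° (1.1). Total 5.1 kcal/mol.
tBu at 240° is eclipsed. iPr at 0° is eclipsed with Ph at 0° (4.4); Br at 120° is eclipsed with H at 120° (1.3); NH2 at 240° is eclipsed with tBu at 240° (4.0). Total 9.7 kcal/mol.
tBu at 300° is staggered. iPr at 0° is gauche with tBu at 300° (2.1); iPr at 0° is gauche with Ph at 60° (1.6); Br at 120° is gauche with Ph at 60° (1.0); NH2 at 240° is gauche with tBu at 300° (1.2). Total 5.9 kcal/mol.
The minimum (5.1 kcal/mol) occurs with tBu at 180°.

180°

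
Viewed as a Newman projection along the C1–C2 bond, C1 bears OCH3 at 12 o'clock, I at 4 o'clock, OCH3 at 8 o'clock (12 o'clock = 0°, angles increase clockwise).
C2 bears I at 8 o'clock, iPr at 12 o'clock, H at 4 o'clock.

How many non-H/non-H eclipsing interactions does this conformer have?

2

Non-H eclipsing pairs: OCH3(0°)/iPr(0°); OCH3(240°)/I(240°) — 2 interactions.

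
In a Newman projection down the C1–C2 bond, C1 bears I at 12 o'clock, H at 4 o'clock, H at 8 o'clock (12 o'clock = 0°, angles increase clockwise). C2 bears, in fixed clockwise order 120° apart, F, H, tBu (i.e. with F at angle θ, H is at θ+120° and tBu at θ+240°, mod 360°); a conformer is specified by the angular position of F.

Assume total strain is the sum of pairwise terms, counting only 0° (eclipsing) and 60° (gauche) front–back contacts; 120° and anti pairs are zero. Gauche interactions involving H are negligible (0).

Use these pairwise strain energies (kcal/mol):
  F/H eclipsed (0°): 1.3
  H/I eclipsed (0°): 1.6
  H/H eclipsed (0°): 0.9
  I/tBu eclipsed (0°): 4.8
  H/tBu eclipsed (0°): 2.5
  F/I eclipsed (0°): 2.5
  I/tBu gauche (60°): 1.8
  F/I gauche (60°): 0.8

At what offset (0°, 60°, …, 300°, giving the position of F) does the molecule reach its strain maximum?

120°

F at 0° (eclipsed): I(0°)/F(0°) eclipsed 2.5; H(120°)/H(120°) eclipsed 0.9; H(240°)/tBu(240°) eclipsed 2.5 → 5.9 kcal/mol.
F at 60° (staggered): I(0°)/F(60°) gauche 0.8; I(0°)/tBu(300°) gauche 1.8 → 2.6 kcal/mol.
F at 120° (eclipsed): I(0°)/tBu(0°) eclipsed 4.8; H(120°)/F(120°) eclipsed 1.3; H(240°)/H(240°) eclipsed 0.9 → 7.0 kcal/mol.
F at 180° (staggered): I(0°)/tBu(60°) gauche 1.8 → 1.8 kcal/mol.
F at 240° (eclipsed): I(0°)/H(0°) eclipsed 1.6; H(120°)/tBu(120°) eclipsed 2.5; H(240°)/F(240°) eclipsed 1.3 → 5.4 kcal/mol.
F at 300° (staggered): I(0°)/F(300°) gauche 0.8 → 0.8 kcal/mol.
The maximum (7.0 kcal/mol) occurs with F at 120°.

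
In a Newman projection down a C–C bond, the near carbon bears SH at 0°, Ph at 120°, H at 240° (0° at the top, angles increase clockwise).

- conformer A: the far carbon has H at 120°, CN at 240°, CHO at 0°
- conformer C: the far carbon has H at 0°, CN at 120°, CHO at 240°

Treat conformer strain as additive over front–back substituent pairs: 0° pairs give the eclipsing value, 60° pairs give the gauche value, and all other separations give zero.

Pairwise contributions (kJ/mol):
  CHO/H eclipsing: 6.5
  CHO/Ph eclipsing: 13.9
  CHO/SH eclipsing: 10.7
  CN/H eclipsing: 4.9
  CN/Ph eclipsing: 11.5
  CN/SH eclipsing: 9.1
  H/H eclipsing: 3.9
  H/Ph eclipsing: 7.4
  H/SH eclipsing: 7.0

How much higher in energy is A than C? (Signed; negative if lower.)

-2.0 kJ/mol

A (eclipsed): SH–CHO eclipsed, Ph–H eclipsed, H–CN eclipsed; 10.7 + 7.4 + 4.9 = 23.0 kJ/mol.
C (eclipsed): SH–H eclipsed, Ph–CN eclipsed, H–CHO eclipsed; 7.0 + 11.5 + 6.5 = 25.0 kJ/mol.
E(A) − E(C) = 23.0 − 25.0 = -2.0 kJ/mol.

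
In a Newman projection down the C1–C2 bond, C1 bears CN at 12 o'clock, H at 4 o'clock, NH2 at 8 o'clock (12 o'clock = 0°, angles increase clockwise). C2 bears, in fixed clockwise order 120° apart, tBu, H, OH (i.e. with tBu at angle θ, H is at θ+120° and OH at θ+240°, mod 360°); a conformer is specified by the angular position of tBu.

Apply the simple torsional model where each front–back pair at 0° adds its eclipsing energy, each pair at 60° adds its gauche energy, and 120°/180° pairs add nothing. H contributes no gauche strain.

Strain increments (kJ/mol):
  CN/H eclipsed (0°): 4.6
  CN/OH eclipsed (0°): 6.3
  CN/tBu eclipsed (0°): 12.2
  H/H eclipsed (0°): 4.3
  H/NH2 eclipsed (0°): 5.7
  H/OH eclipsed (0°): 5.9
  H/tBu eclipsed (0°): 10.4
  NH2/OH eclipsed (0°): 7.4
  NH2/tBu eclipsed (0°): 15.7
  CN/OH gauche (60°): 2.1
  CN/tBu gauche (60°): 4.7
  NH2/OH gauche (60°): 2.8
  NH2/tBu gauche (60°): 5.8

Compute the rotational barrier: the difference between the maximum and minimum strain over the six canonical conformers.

18.3 kJ/mol

tBu at 0° (eclipsed): CN–tBu eclipsed, H–H eclipsed, NH2–OH eclipsed; 12.2 + 4.3 + 7.4 = 23.9 kJ/mol.
tBu at 60° (staggered): CN–tBu gauche, CN–OH gauche, NH2–OH gauche; 4.7 + 2.1 + 2.8 = 9.6 kJ/mol.
tBu at 120° (eclipsed): CN–OH eclipsed, H–tBu eclipsed, NH2–H eclipsed; 6.3 + 10.4 + 5.7 = 22.4 kJ/mol.
tBu at 180° (staggered): CN–OH gauche, NH2–tBu gauche; 2.1 + 5.8 = 7.9 kJ/mol.
tBu at 240° (eclipsed): CN–H eclipsed, H–OH eclipsed, NH2–tBu eclipsed; 4.6 + 5.9 + 15.7 = 26.2 kJ/mol.
tBu at 300° (staggered): CN–tBu gauche, NH2–tBu gauche, NH2–OH gauche; 4.7 + 5.8 + 2.8 = 13.3 kJ/mol.
Max at 240° (26.2 kJ/mol), min at 180° (7.9 kJ/mol); barrier = 18.3 kJ/mol.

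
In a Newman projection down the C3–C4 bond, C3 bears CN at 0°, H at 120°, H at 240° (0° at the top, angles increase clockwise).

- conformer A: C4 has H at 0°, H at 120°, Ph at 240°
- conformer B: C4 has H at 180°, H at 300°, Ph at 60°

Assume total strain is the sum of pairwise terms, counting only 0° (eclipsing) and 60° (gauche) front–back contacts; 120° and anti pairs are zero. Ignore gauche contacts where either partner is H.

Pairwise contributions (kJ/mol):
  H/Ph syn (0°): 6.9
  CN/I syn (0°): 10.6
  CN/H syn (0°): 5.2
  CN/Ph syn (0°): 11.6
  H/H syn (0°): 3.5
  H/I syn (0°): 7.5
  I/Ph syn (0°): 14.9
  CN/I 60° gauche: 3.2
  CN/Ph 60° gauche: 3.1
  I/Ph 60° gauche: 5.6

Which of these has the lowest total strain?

A (eclipsed): CN(0°)/H(0°) eclipsed 5.2; H(120°)/H(120°) eclipsed 3.5; H(240°)/Ph(240°) eclipsed 6.9 → 15.6 kJ/mol.
B (staggered): CN(0°)/Ph(60°) gauche 3.1 → 3.1 kJ/mol.
B has the lowest total (3.1 kJ/mol).

B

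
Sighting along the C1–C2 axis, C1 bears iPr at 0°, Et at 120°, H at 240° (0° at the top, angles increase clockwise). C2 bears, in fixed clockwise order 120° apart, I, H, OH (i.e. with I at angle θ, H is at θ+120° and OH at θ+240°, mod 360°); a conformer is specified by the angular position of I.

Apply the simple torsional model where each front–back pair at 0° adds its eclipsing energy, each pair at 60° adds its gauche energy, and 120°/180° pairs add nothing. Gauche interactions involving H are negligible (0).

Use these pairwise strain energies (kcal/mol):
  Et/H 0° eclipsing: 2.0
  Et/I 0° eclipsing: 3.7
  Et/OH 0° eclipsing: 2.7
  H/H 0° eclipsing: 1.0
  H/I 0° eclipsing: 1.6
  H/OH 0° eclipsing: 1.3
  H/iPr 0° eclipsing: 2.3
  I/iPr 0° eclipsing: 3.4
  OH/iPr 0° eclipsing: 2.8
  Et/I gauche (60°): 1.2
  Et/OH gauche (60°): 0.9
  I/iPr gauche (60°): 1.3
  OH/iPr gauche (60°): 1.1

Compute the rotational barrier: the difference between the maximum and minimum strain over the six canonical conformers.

I at 0° (eclipsed): iPr(0°)/I(0°) eclipsed 3.4; Et(120°)/H(120°) eclipsed 2.0; H(240°)/OH(240°) eclipsed 1.3 → 6.7 kcal/mol.
I at 60° (staggered): iPr(0°)/I(60°) gauche 1.3; iPr(0°)/OH(300°) gauche 1.1; Et(120°)/I(60°) gauche 1.2 → 3.6 kcal/mol.
I at 120° (eclipsed): iPr(0°)/OH(0°) eclipsed 2.8; Et(120°)/I(120°) eclipsed 3.7; H(240°)/H(240°) eclipsed 1.0 → 7.5 kcal/mol.
I at 180° (staggered): iPr(0°)/OH(60°) gauche 1.1; Et(120°)/I(180°) gauche 1.2; Et(120°)/OH(60°) gauche 0.9 → 3.2 kcal/mol.
I at 240° (eclipsed): iPr(0°)/H(0°) eclipsed 2.3; Et(120°)/OH(120°) eclipsed 2.7; H(240°)/I(240°) eclipsed 1.6 → 6.6 kcal/mol.
I at 300° (staggered): iPr(0°)/I(300°) gauche 1.3; Et(120°)/OH(180°) gauche 0.9 → 2.2 kcal/mol.
Max at 120° (7.5 kcal/mol), min at 300° (2.2 kcal/mol); barrier = 5.3 kcal/mol.

5.3 kcal/mol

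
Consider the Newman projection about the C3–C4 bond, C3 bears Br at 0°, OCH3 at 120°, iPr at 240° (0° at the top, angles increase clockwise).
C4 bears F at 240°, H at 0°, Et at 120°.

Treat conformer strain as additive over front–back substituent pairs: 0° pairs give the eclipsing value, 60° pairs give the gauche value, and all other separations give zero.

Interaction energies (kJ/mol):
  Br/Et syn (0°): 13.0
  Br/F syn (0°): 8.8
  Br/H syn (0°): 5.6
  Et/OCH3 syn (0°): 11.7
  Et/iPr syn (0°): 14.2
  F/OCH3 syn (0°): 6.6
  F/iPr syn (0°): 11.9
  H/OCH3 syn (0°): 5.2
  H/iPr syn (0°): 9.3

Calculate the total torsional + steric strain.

29.2 kJ/mol

This conformer (eclipsed): Br–H eclipsed, OCH3–Et eclipsed, iPr–F eclipsed; 5.6 + 11.7 + 11.9 = 29.2 kJ/mol.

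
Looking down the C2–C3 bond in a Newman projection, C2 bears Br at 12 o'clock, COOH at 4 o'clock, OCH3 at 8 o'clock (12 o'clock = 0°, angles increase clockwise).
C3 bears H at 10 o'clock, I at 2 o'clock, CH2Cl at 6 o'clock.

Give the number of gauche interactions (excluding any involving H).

Non-H gauche pairs: Br(0°)/I(60°); COOH(120°)/I(60°); COOH(120°)/CH2Cl(180°); OCH3(240°)/CH2Cl(180°) — 4 interactions.

4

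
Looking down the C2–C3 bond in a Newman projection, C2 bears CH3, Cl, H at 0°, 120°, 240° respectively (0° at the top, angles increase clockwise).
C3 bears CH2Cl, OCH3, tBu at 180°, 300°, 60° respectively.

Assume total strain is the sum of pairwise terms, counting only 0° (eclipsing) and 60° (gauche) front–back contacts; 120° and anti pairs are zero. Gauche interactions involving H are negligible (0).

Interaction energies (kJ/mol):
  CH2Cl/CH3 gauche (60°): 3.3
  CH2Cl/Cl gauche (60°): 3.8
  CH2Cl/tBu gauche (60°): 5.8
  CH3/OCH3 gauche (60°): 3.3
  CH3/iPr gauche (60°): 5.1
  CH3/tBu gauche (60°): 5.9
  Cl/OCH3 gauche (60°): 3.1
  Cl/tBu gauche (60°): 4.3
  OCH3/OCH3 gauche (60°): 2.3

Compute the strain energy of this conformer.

17.3 kJ/mol

This conformer (staggered): CH3–OCH3 gauche, CH3–tBu gauche, Cl–CH2Cl gauche, Cl–tBu gauche; 3.3 + 5.9 + 3.8 + 4.3 = 17.3 kJ/mol.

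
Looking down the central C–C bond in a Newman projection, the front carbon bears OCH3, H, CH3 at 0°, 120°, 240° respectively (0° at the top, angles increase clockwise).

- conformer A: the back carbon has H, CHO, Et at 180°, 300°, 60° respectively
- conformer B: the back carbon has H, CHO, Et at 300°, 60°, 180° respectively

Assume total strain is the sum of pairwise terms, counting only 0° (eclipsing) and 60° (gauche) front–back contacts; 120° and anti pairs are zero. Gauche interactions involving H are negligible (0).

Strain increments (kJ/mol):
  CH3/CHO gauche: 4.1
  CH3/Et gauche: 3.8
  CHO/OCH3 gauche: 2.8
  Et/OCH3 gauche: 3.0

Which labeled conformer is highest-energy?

A

A is staggered. OCH3 at 0° is gauche with CHO at 300° (2.8); OCH3 at 0° is gauche with Et at 60° (3.0); CH3 at 240° is gauche with CHO at 300° (4.1). Total 9.9 kJ/mol.
B is staggered. OCH3 at 0° is gauche with CHO at 60° (2.8); CH3 at 240° is gauche with Et at 180° (3.8). Total 6.6 kJ/mol.
A has the highest total (9.9 kJ/mol).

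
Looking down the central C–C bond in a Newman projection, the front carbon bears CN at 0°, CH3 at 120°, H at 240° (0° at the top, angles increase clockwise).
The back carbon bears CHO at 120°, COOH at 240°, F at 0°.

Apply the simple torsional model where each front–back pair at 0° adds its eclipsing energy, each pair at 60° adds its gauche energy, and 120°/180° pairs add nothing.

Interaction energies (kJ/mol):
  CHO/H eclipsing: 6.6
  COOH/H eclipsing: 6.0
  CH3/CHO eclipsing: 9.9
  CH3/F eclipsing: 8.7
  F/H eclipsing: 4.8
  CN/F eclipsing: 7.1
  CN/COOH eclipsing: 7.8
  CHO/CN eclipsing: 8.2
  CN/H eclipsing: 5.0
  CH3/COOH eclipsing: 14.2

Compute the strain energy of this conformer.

This conformer (eclipsed): CN(0°)/F(0°) eclipsed 7.1; CH3(120°)/CHO(120°) eclipsed 9.9; H(240°)/COOH(240°) eclipsed 6.0 → 23.0 kJ/mol.

23.0 kJ/mol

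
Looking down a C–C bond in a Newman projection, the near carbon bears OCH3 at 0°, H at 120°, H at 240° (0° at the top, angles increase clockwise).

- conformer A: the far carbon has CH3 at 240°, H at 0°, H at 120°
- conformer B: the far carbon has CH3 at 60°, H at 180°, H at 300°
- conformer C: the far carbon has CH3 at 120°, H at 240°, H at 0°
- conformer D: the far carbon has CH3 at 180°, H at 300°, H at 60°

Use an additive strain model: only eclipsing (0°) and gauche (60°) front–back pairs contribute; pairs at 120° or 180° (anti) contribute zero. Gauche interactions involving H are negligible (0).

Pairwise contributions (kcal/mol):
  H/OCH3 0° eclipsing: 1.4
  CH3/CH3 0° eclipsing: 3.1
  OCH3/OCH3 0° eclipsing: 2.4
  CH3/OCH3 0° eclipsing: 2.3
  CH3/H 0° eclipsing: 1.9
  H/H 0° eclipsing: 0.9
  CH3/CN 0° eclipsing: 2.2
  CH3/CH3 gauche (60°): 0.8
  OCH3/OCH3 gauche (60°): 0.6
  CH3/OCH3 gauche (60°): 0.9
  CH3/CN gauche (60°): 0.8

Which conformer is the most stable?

A (eclipsed): OCH3–H eclipsed, H–H eclipsed, H–CH3 eclipsed; 1.4 + 0.9 + 1.9 = 4.2 kcal/mol.
B (staggered): OCH3–CH3 gauche; 0.9 = 0.9 kcal/mol.
C (eclipsed): OCH3–H eclipsed, H–CH3 eclipsed, H–H eclipsed; 1.4 + 1.9 + 0.9 = 4.2 kcal/mol.
D (staggered): no non-H gauche contacts → 0.0 kcal/mol.
D has the lowest total (0.0 kcal/mol).

D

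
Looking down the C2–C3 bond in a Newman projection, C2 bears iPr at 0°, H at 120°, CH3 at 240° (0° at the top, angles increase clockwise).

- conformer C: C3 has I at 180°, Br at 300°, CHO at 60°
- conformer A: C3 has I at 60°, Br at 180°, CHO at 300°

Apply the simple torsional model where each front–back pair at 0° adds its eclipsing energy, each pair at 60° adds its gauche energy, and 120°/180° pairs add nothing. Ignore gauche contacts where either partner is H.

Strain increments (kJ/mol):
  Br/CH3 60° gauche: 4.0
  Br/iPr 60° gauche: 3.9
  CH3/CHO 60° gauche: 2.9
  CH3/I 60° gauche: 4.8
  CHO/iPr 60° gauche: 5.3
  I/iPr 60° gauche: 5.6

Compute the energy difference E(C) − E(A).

+0.2 kJ/mol

C (staggered): iPr–Br gauche, iPr–CHO gauche, CH3–I gauche, CH3–Br gauche; 3.9 + 5.3 + 4.8 + 4.0 = 18.0 kJ/mol.
A (staggered): iPr–I gauche, iPr–CHO gauche, CH3–Br gauche, CH3–CHO gauche; 5.6 + 5.3 + 4.0 + 2.9 = 17.8 kJ/mol.
E(C) − E(A) = 18.0 − 17.8 = +0.2 kJ/mol.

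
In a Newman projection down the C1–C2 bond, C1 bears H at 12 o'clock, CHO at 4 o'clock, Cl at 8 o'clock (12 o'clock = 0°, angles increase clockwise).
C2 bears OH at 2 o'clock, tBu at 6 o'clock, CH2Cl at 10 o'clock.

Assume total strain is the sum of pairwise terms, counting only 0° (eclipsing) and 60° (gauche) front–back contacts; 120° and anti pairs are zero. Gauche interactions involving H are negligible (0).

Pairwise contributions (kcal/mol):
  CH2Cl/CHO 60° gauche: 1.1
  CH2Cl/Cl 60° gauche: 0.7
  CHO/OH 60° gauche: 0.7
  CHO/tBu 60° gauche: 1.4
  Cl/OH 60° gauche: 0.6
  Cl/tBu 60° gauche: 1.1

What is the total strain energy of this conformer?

3.9 kcal/mol

This conformer (staggered): CHO(120°)/OH(60°) gauche 0.7; CHO(120°)/tBu(180°) gauche 1.4; Cl(240°)/tBu(180°) gauche 1.1; Cl(240°)/CH2Cl(300°) gauche 0.7 → 3.9 kcal/mol.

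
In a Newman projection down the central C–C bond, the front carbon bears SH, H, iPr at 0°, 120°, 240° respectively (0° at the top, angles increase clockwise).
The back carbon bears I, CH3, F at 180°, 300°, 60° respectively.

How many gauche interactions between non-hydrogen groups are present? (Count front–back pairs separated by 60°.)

4

Non-H gauche pairs: SH(0°)/CH3(300°); SH(0°)/F(60°); iPr(240°)/I(180°); iPr(240°)/CH3(300°) — 4 interactions.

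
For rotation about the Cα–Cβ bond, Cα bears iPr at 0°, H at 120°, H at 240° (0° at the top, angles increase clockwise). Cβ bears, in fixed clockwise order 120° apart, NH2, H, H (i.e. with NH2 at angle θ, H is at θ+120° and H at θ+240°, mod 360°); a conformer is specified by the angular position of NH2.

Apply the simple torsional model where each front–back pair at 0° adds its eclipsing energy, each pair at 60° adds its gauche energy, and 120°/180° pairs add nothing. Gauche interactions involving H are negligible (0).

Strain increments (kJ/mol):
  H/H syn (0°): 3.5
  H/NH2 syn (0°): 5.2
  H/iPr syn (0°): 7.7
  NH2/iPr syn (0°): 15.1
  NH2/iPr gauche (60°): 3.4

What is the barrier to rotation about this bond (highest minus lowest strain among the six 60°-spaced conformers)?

NH2 at 0° (eclipsed): iPr–NH2 eclipsed, H–H eclipsed, H–H eclipsed; 15.1 + 3.5 + 3.5 = 22.1 kJ/mol.
NH2 at 60° (staggered): iPr–NH2 gauche; 3.4 = 3.4 kJ/mol.
NH2 at 120° (eclipsed): iPr–H eclipsed, H–NH2 eclipsed, H–H eclipsed; 7.7 + 5.2 + 3.5 = 16.4 kJ/mol.
NH2 at 180° (staggered): no non-H gauche contacts → 0.0 kJ/mol.
NH2 at 240° (eclipsed): iPr–H eclipsed, H–H eclipsed, H–NH2 eclipsed; 7.7 + 3.5 + 5.2 = 16.4 kJ/mol.
NH2 at 300° (staggered): iPr–NH2 gauche; 3.4 = 3.4 kJ/mol.
Max at 0° (22.1 kJ/mol), min at 180° (0.0 kJ/mol); barrier = 22.1 kJ/mol.

22.1 kJ/mol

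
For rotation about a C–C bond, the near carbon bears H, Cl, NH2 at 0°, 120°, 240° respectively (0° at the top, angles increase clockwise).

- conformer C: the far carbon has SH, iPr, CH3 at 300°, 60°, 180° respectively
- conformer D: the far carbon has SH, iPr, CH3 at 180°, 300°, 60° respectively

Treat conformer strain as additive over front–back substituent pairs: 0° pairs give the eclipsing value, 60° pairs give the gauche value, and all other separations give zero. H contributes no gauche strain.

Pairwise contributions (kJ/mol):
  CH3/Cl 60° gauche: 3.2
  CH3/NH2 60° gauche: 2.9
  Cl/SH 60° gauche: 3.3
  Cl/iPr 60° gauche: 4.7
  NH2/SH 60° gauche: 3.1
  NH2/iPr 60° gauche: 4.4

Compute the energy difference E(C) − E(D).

-0.1 kJ/mol

C (staggered): Cl(120°)/iPr(60°) gauche 4.7; Cl(120°)/CH3(180°) gauche 3.2; NH2(240°)/SH(300°) gauche 3.1; NH2(240°)/CH3(180°) gauche 2.9 → 13.9 kJ/mol.
D (staggered): Cl(120°)/SH(180°) gauche 3.3; Cl(120°)/CH3(60°) gauche 3.2; NH2(240°)/SH(180°) gauche 3.1; NH2(240°)/iPr(300°) gauche 4.4 → 14.0 kJ/mol.
E(C) − E(D) = 13.9 − 14.0 = -0.1 kJ/mol.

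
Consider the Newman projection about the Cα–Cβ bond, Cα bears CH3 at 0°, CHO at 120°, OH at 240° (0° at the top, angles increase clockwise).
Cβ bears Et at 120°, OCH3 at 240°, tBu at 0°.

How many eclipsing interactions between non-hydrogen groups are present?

3

Non-H eclipsing pairs: CH3(0°)/tBu(0°); CHO(120°)/Et(120°); OH(240°)/OCH3(240°) — 3 interactions.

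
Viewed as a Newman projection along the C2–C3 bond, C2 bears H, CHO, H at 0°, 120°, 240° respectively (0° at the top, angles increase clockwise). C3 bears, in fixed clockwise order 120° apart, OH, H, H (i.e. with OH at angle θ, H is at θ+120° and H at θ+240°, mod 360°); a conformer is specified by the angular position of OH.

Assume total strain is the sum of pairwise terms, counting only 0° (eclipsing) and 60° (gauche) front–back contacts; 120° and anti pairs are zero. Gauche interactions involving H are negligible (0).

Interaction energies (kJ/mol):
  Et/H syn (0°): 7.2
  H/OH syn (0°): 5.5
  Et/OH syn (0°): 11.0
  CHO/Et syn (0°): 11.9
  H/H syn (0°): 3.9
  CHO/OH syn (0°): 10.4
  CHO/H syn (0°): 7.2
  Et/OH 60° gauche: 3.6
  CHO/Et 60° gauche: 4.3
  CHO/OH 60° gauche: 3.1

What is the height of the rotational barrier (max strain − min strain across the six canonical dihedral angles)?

18.2 kJ/mol

OH at 0° (eclipsed): H–OH eclipsed, CHO–H eclipsed, H–H eclipsed; 5.5 + 7.2 + 3.9 = 16.6 kJ/mol.
OH at 60° (staggered): CHO–OH gauche; 3.1 = 3.1 kJ/mol.
OH at 120° (eclipsed): H–H eclipsed, CHO–OH eclipsed, H–H eclipsed; 3.9 + 10.4 + 3.9 = 18.2 kJ/mol.
OH at 180° (staggered): CHO–OH gauche; 3.1 = 3.1 kJ/mol.
OH at 240° (eclipsed): H–H eclipsed, CHO–H eclipsed, H–OH eclipsed; 3.9 + 7.2 + 5.5 = 16.6 kJ/mol.
OH at 300° (staggered): no non-H gauche contacts → 0.0 kJ/mol.
Max at 120° (18.2 kJ/mol), min at 300° (0.0 kJ/mol); barrier = 18.2 kJ/mol.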